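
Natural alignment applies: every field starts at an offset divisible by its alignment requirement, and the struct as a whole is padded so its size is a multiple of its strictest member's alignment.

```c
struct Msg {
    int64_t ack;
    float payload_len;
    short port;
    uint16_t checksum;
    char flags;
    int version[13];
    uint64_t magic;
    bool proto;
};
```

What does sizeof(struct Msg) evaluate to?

88

ack at 0 (size 8, align 8) → ends 8
payload_len at 8 (size 4, align 4) → ends 12
port at 12 (size 2, align 2) → ends 14
checksum at 14 (size 2, align 2) → ends 16
flags at 16 (size 1, align 1) → ends 17
pad 3 to align 4 for version
version at 20 (size 52, align 4) → ends 72
magic at 72 (size 8, align 8) → ends 80
proto at 80 (size 1, align 1) → ends 81
tail pad 7 to reach multiple of 8
total 88 bytes, alignment 8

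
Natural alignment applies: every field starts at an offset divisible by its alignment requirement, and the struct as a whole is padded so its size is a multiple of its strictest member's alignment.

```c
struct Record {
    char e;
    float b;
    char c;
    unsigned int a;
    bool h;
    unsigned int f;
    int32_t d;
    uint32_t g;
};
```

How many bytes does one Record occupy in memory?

32

@0: e [1B, align 1] → 1
+3 pad (align 4)
@4: b [4B, align 4] → 8
@8: c [1B, align 1] → 9
+3 pad (align 4)
@12: a [4B, align 4] → 16
@16: h [1B, align 1] → 17
+3 pad (align 4)
@20: f [4B, align 4] → 24
@24: d [4B, align 4] → 28
@28: g [4B, align 4] → 32
size 32, align 4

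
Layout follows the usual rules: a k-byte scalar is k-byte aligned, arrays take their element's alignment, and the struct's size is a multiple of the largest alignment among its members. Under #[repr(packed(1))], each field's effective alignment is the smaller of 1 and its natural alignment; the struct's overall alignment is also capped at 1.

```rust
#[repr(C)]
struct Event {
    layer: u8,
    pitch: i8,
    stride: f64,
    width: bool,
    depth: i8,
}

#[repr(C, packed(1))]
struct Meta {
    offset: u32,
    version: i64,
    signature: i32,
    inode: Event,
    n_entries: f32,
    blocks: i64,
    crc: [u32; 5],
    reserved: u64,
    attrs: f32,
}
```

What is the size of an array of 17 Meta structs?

1428

Event: @0: layer [1B, align 1] → 1; @1: pitch [1B, align 1] → 2; +6 pad (align 8); @8: stride [8B, align 8] → 16; @16: width [1B, align 1] → 17; @17: depth [1B, align 1] → 18; +6 tail pad (align 8); size 24, align 8
@0: offset [4B, align 1] → 4
@4: version [8B, align 1] → 12
@12: signature [4B, align 1] → 16
@16: inode [24B, align 1] → 40
@40: n_entries [4B, align 1] → 44
@44: blocks [8B, align 1] → 52
@52: crc [20B, align 1] → 72
@72: reserved [8B, align 1] → 80
@80: attrs [4B, align 1] → 84
size 84, align 1
array of 17: 17 × 84 = 1428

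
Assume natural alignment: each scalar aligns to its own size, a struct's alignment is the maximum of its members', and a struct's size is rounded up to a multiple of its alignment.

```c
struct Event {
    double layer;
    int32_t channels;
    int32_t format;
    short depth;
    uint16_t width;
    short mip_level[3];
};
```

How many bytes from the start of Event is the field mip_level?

0..8  layer  (8B, 8-aligned)
8..12  channels  (4B, 4-aligned)
12..16  format  (4B, 4-aligned)
16..18  depth  (2B, 2-aligned)
18..20  width  (2B, 2-aligned)
20..26  mip_level  (6B, 2-aligned)

20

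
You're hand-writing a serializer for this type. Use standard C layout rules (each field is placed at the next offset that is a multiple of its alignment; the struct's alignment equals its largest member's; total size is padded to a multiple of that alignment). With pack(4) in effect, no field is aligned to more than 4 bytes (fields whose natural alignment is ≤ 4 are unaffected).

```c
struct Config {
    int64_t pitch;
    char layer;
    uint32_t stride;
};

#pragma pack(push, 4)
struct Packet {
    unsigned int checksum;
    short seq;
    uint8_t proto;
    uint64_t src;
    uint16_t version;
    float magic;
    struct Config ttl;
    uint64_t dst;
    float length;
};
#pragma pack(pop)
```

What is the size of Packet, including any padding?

52

Config: 0..8  pitch  (8B, 8-aligned); 8..9  layer  (1B, 1-aligned); 9..12  -- padding (3B); 12..16  stride  (4B, 4-aligned); sizeof = 16, alignof = 8
0..4  checksum  (4B, 4-aligned)
4..6  seq  (2B, 2-aligned)
6..7  proto  (1B, 1-aligned)
7..8  -- padding (1B)
8..16  src  (8B, 4-aligned)
16..18  version  (2B, 2-aligned)
18..20  -- padding (2B)
20..24  magic  (4B, 4-aligned)
24..40  ttl  (16B, 4-aligned)
40..48  dst  (8B, 4-aligned)
48..52  length  (4B, 4-aligned)
sizeof = 52, alignof = 4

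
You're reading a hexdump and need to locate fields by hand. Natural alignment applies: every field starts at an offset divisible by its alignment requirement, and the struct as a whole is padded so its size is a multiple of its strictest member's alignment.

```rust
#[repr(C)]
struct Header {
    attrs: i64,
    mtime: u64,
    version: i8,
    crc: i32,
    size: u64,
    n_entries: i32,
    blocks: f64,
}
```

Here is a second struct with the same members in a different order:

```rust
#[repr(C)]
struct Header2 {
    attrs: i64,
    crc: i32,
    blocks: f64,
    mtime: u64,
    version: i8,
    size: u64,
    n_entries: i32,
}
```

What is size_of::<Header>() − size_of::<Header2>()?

-8

attrs at 0 (size 8, align 8) → ends 8
mtime at 8 (size 8, align 8) → ends 16
version at 16 (size 1, align 1) → ends 17
pad 3 to align 4 for crc
crc at 20 (size 4, align 4) → ends 24
size at 24 (size 8, align 8) → ends 32
n_entries at 32 (size 4, align 4) → ends 36
pad 4 to align 8 for blocks
blocks at 40 (size 8, align 8) → ends 48
total 48 bytes, alignment 8
— Header2 —
attrs at 0 (size 8, align 8) → ends 8
crc at 8 (size 4, align 4) → ends 12
pad 4 to align 8 for blocks
blocks at 16 (size 8, align 8) → ends 24
mtime at 24 (size 8, align 8) → ends 32
version at 32 (size 1, align 1) → ends 33
pad 7 to align 8 for size
size at 40 (size 8, align 8) → ends 48
n_entries at 48 (size 4, align 4) → ends 52
tail pad 4 to reach multiple of 8
total 56 bytes, alignment 8
48 − 56 = -8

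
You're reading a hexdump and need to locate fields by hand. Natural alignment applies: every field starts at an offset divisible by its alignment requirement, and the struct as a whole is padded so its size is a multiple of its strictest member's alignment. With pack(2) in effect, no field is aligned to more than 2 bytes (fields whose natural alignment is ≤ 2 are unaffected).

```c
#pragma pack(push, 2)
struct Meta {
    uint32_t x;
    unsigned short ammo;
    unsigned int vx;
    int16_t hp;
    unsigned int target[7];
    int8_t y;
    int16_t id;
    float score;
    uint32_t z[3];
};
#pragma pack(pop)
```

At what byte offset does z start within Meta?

48

0..4  x  (4B, 2-aligned)
4..6  ammo  (2B, 2-aligned)
6..10  vx  (4B, 2-aligned)
10..12  hp  (2B, 2-aligned)
12..40  target  (28B, 2-aligned)
40..41  y  (1B, 1-aligned)
41..42  -- padding (1B)
42..44  id  (2B, 2-aligned)
44..48  score  (4B, 2-aligned)
48..60  z  (12B, 2-aligned)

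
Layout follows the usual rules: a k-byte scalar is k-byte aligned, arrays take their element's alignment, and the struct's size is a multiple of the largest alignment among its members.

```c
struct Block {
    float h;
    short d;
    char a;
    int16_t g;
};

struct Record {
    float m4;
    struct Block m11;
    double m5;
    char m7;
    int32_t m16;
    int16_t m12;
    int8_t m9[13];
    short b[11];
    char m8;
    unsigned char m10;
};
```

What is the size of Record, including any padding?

Block: 0..4  h  (4B, 4-aligned); 4..6  d  (2B, 2-aligned); 6..7  a  (1B, 1-aligned); 7..8  -- padding (1B); 8..10  g  (2B, 2-aligned); 10..12  -- tail padding (2B); sizeof = 12, alignof = 4
0..4  m4  (4B, 4-aligned)
4..16  m11  (12B, 4-aligned)
16..24  m5  (8B, 8-aligned)
24..25  m7  (1B, 1-aligned)
25..28  -- padding (3B)
28..32  m16  (4B, 4-aligned)
32..34  m12  (2B, 2-aligned)
34..47  m9  (13B, 1-aligned)
47..48  -- padding (1B)
48..70  b  (22B, 2-aligned)
70..71  m8  (1B, 1-aligned)
71..72  m10  (1B, 1-aligned)
sizeof = 72, alignof = 8

72 bytes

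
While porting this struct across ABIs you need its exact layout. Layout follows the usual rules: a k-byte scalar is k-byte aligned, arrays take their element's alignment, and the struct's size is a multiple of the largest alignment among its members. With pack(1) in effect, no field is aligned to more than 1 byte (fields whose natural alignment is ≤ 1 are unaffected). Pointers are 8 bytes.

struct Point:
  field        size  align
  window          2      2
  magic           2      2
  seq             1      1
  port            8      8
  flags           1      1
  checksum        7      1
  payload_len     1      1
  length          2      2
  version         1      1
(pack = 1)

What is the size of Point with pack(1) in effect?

@0: window [2B, align 1] → 2
@2: magic [2B, align 1] → 4
@4: seq [1B, align 1] → 5
@5: port [8B, align 1] → 13
@13: flags [1B, align 1] → 14
@14: checksum [7B, align 1] → 21
@21: payload_len [1B, align 1] → 22
@22: length [2B, align 1] → 24
@24: version [1B, align 1] → 25
size 25, align 1

25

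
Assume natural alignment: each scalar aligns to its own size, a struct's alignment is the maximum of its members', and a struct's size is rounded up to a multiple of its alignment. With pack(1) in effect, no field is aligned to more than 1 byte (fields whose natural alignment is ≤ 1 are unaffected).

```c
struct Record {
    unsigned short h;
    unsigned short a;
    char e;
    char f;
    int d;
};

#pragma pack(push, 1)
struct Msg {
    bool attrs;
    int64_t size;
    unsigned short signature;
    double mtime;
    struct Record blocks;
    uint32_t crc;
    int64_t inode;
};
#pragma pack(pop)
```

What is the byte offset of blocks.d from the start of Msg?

Record: @0: h [2B, align 2] → 2; @2: a [2B, align 2] → 4; @4: e [1B, align 1] → 5; @5: f [1B, align 1] → 6; +2 pad (align 4); @8: d [4B, align 4] → 12; size 12, align 4
@0: attrs [1B, align 1] → 1
@1: size [8B, align 1] → 9
@9: signature [2B, align 1] → 11
@11: mtime [8B, align 1] → 19
@19: blocks [12B, align 1] → 31
within Record: d at 8
19 + 8 = 27

27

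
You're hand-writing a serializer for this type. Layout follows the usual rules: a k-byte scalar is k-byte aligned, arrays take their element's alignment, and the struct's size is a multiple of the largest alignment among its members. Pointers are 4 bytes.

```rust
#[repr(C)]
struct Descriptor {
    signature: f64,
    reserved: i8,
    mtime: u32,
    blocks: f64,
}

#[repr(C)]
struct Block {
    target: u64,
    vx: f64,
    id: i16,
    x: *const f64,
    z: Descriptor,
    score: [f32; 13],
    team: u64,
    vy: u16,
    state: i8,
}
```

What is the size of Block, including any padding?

120

Descriptor: @0: signature [8B, align 8] → 8; @8: reserved [1B, align 1] → 9; +3 pad (align 4); @12: mtime [4B, align 4] → 16; @16: blocks [8B, align 8] → 24; size 24, align 8
@0: target [8B, align 8] → 8
@8: vx [8B, align 8] → 16
@16: id [2B, align 2] → 18
+2 pad (align 4)
@20: x [4B, align 4] → 24
@24: z [24B, align 8] → 48
@48: score [52B, align 4] → 100
+4 pad (align 8)
@104: team [8B, align 8] → 112
@112: vy [2B, align 2] → 114
@114: state [1B, align 1] → 115
+5 tail pad (align 8)
size 120, align 8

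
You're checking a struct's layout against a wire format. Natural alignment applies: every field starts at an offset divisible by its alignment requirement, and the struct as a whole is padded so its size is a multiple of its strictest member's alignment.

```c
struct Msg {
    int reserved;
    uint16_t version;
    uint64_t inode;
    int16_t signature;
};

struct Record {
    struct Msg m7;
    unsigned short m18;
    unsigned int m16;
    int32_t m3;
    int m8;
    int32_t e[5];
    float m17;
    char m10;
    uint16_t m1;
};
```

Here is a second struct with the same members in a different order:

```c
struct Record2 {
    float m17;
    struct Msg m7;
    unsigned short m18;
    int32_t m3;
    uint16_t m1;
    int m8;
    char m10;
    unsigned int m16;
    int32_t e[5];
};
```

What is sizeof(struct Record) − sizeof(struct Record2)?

-8

Msg: @0: reserved [4B, align 4] → 4; @4: version [2B, align 2] → 6; +2 pad (align 8); @8: inode [8B, align 8] → 16; @16: signature [2B, align 2] → 18; +6 tail pad (align 8); size 24, align 8
@0: m7 [24B, align 8] → 24
@24: m18 [2B, align 2] → 26
+2 pad (align 4)
@28: m16 [4B, align 4] → 32
@32: m3 [4B, align 4] → 36
@36: m8 [4B, align 4] → 40
@40: e [20B, align 4] → 60
@60: m17 [4B, align 4] → 64
@64: m10 [1B, align 1] → 65
+1 pad (align 2)
@66: m1 [2B, align 2] → 68
+4 tail pad (align 8)
size 72, align 8
— Record2 —
@0: m17 [4B, align 4] → 4
+4 pad (align 8)
@8: m7 [24B, align 8] → 32
@32: m18 [2B, align 2] → 34
+2 pad (align 4)
@36: m3 [4B, align 4] → 40
@40: m1 [2B, align 2] → 42
+2 pad (align 4)
@44: m8 [4B, align 4] → 48
@48: m10 [1B, align 1] → 49
+3 pad (align 4)
@52: m16 [4B, align 4] → 56
@56: e [20B, align 4] → 76
+4 tail pad (align 8)
size 80, align 8
72 − 80 = -8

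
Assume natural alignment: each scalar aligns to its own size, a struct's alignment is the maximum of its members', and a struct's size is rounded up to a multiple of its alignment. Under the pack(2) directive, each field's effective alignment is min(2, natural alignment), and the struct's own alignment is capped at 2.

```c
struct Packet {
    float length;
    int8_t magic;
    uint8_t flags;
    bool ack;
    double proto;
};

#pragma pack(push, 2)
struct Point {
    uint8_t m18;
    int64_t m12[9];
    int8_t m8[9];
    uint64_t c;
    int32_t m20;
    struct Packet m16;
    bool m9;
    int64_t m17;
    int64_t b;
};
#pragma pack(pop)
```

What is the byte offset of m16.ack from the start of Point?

Packet: length at 0 (size 4, align 4) → ends 4; magic at 4 (size 1, align 1) → ends 5; flags at 5 (size 1, align 1) → ends 6; ack at 6 (size 1, align 1) → ends 7; pad 1 to align 8 for proto; proto at 8 (size 8, align 8) → ends 16; total 16 bytes, alignment 8
m18 at 0 (size 1, align 1) → ends 1
pad 1 to align 2 for m12
m12 at 2 (size 72, align 2) → ends 74
m8 at 74 (size 9, align 1) → ends 83
pad 1 to align 2 for c
c at 84 (size 8, align 2) → ends 92
m20 at 92 (size 4, align 2) → ends 96
m16 at 96 (size 16, align 2) → ends 112
within Packet: ack at 6
96 + 6 = 102

102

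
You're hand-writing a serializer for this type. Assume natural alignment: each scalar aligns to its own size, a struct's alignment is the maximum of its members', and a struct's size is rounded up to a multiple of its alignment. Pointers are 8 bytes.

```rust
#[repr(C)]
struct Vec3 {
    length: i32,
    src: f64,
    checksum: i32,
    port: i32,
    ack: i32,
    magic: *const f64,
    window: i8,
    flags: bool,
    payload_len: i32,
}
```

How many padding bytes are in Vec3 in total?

10

0..4  length  (4B, 4-aligned)
4..8  -- padding (4B)
8..16  src  (8B, 8-aligned)
16..20  checksum  (4B, 4-aligned)
20..24  port  (4B, 4-aligned)
24..28  ack  (4B, 4-aligned)
28..32  -- padding (4B)
32..40  magic  (8B, 8-aligned)
40..41  window  (1B, 1-aligned)
41..42  flags  (1B, 1-aligned)
42..44  -- padding (2B)
44..48  payload_len  (4B, 4-aligned)
sizeof = 48, alignof = 8
data bytes 38, size 48 → padding 10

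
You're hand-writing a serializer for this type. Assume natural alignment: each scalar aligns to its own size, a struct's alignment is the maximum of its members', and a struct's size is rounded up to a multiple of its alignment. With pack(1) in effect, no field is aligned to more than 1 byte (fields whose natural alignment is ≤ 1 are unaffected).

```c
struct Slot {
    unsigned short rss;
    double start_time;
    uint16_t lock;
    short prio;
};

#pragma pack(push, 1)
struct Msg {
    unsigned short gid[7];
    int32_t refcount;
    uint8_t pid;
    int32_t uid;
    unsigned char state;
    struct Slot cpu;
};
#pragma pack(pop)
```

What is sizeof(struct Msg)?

48

Slot: @0: rss [2B, align 2] → 2; +6 pad (align 8); @8: start_time [8B, align 8] → 16; @16: lock [2B, align 2] → 18; @18: prio [2B, align 2] → 20; +4 tail pad (align 8); size 24, align 8
@0: gid [14B, align 1] → 14
@14: refcount [4B, align 1] → 18
@18: pid [1B, align 1] → 19
@19: uid [4B, align 1] → 23
@23: state [1B, align 1] → 24
@24: cpu [24B, align 1] → 48
size 48, align 1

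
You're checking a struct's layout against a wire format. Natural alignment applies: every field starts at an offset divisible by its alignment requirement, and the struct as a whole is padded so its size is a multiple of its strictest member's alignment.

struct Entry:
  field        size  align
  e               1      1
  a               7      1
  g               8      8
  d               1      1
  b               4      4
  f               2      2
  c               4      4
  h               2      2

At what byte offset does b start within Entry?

0..1  e  (1B, 1-aligned)
1..8  a  (7B, 1-aligned)
8..16  g  (8B, 8-aligned)
16..17  d  (1B, 1-aligned)
17..20  -- padding (3B)
20..24  b  (4B, 4-aligned)

20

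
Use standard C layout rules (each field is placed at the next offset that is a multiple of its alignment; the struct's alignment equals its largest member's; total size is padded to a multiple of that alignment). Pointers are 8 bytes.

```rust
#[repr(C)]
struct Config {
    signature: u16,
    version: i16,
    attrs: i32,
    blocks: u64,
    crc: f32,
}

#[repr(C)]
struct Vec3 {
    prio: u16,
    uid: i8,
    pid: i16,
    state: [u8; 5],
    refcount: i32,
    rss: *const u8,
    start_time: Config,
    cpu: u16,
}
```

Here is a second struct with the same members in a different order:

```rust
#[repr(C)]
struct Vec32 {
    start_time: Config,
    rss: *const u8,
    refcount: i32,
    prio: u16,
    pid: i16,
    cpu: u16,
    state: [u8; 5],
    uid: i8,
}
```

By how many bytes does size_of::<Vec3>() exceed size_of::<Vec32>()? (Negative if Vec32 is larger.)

8

Config: @0: signature [2B, align 2] → 2; @2: version [2B, align 2] → 4; @4: attrs [4B, align 4] → 8; @8: blocks [8B, align 8] → 16; @16: crc [4B, align 4] → 20; +4 tail pad (align 8); size 24, align 8
@0: prio [2B, align 2] → 2
@2: uid [1B, align 1] → 3
+1 pad (align 2)
@4: pid [2B, align 2] → 6
@6: state [5B, align 1] → 11
+1 pad (align 4)
@12: refcount [4B, align 4] → 16
@16: rss [8B, align 8] → 24
@24: start_time [24B, align 8] → 48
@48: cpu [2B, align 2] → 50
+6 tail pad (align 8)
size 56, align 8
— Vec32 —
@0: start_time [24B, align 8] → 24
@24: rss [8B, align 8] → 32
@32: refcount [4B, align 4] → 36
@36: prio [2B, align 2] → 38
@38: pid [2B, align 2] → 40
@40: cpu [2B, align 2] → 42
@42: state [5B, align 1] → 47
@47: uid [1B, align 1] → 48
size 48, align 8
56 − 48 = 8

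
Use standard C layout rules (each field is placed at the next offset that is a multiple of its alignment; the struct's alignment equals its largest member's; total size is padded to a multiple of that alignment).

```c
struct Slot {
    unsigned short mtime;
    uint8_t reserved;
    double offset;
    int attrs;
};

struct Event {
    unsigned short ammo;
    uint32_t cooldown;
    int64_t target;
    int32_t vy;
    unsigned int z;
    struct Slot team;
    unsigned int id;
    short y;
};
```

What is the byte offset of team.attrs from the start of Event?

Slot: mtime at 0 (size 2, align 2) → ends 2; reserved at 2 (size 1, align 1) → ends 3; pad 5 to align 8 for offset; offset at 8 (size 8, align 8) → ends 16; attrs at 16 (size 4, align 4) → ends 20; tail pad 4 to reach multiple of 8; total 24 bytes, alignment 8
ammo at 0 (size 2, align 2) → ends 2
pad 2 to align 4 for cooldown
cooldown at 4 (size 4, align 4) → ends 8
target at 8 (size 8, align 8) → ends 16
vy at 16 (size 4, align 4) → ends 20
z at 20 (size 4, align 4) → ends 24
team at 24 (size 24, align 8) → ends 48
within Slot: attrs at 16
24 + 16 = 40

40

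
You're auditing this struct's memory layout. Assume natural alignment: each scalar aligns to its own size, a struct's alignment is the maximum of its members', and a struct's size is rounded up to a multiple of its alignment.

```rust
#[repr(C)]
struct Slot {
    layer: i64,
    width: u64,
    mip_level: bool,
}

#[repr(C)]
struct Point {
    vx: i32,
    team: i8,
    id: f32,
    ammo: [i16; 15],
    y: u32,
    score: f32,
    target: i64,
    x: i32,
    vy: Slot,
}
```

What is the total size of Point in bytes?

Slot: @0: layer [8B, align 8] → 8; @8: width [8B, align 8] → 16; @16: mip_level [1B, align 1] → 17; +7 tail pad (align 8); size 24, align 8
@0: vx [4B, align 4] → 4
@4: team [1B, align 1] → 5
+3 pad (align 4)
@8: id [4B, align 4] → 12
@12: ammo [30B, align 2] → 42
+2 pad (align 4)
@44: y [4B, align 4] → 48
@48: score [4B, align 4] → 52
+4 pad (align 8)
@56: target [8B, align 8] → 64
@64: x [4B, align 4] → 68
+4 pad (align 8)
@72: vy [24B, align 8] → 96
size 96, align 8

96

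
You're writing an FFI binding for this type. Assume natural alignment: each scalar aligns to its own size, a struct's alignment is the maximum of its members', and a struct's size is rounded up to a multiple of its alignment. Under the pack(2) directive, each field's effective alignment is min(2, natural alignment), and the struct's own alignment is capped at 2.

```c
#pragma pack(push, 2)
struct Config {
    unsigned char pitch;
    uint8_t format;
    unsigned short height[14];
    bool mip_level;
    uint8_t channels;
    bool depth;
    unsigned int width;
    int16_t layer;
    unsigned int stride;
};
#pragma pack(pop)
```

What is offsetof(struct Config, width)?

@0: pitch [1B, align 1] → 1
@1: format [1B, align 1] → 2
@2: height [28B, align 2] → 30
@30: mip_level [1B, align 1] → 31
@31: channels [1B, align 1] → 32
@32: depth [1B, align 1] → 33
+1 pad (align 2)
@34: width [4B, align 2] → 38

34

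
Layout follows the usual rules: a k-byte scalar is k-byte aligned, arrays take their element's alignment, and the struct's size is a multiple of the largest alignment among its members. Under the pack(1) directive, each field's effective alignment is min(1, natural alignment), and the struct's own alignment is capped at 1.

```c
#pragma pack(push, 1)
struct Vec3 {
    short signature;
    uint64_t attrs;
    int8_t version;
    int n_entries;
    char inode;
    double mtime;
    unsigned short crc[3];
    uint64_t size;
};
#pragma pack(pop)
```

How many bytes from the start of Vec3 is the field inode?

@0: signature [2B, align 1] → 2
@2: attrs [8B, align 1] → 10
@10: version [1B, align 1] → 11
@11: n_entries [4B, align 1] → 15
@15: inode [1B, align 1] → 16

15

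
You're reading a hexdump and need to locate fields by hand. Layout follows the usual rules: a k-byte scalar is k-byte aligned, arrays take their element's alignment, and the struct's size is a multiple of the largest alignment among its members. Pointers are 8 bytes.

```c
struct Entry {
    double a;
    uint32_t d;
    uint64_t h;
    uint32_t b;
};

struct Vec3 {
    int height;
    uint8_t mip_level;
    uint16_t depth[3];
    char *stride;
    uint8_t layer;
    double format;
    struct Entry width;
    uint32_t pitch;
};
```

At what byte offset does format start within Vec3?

Entry: a at 0 (size 8, align 8) → ends 8; d at 8 (size 4, align 4) → ends 12; pad 4 to align 8 for h; h at 16 (size 8, align 8) → ends 24; b at 24 (size 4, align 4) → ends 28; tail pad 4 to reach multiple of 8; total 32 bytes, alignment 8
height at 0 (size 4, align 4) → ends 4
mip_level at 4 (size 1, align 1) → ends 5
pad 1 to align 2 for depth
depth at 6 (size 6, align 2) → ends 12
pad 4 to align 8 for stride
stride at 16 (size 8, align 8) → ends 24
layer at 24 (size 1, align 1) → ends 25
pad 7 to align 8 for format
format at 32 (size 8, align 8) → ends 40

32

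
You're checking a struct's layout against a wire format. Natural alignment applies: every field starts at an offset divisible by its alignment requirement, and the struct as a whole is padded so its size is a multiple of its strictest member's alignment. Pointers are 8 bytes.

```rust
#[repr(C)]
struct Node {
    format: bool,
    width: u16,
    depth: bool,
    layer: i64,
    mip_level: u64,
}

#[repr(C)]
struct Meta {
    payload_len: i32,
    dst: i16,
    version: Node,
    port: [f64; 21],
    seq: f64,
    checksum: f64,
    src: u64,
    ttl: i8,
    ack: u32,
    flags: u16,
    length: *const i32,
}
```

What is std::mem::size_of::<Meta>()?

248 bytes

Node: 0..1  format  (1B, 1-aligned); 1..2  -- padding (1B); 2..4  width  (2B, 2-aligned); 4..5  depth  (1B, 1-aligned); 5..8  -- padding (3B); 8..16  layer  (8B, 8-aligned); 16..24  mip_level  (8B, 8-aligned); sizeof = 24, alignof = 8
0..4  payload_len  (4B, 4-aligned)
4..6  dst  (2B, 2-aligned)
6..8  -- padding (2B)
8..32  version  (24B, 8-aligned)
32..200  port  (168B, 8-aligned)
200..208  seq  (8B, 8-aligned)
208..216  checksum  (8B, 8-aligned)
216..224  src  (8B, 8-aligned)
224..225  ttl  (1B, 1-aligned)
225..228  -- padding (3B)
228..232  ack  (4B, 4-aligned)
232..234  flags  (2B, 2-aligned)
234..240  -- padding (6B)
240..248  length  (8B, 8-aligned)
sizeof = 248, alignof = 8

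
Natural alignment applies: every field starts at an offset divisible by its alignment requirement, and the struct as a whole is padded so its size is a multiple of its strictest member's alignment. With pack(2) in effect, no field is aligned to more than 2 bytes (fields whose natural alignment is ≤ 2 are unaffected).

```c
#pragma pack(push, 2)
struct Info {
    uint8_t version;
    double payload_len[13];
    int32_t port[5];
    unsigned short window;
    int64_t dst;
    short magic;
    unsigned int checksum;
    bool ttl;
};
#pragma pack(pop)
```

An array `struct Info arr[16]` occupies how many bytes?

version at 0 (size 1, align 1) → ends 1
pad 1 to align 2 for payload_len
payload_len at 2 (size 104, align 2) → ends 106
port at 106 (size 20, align 2) → ends 126
window at 126 (size 2, align 2) → ends 128
dst at 128 (size 8, align 2) → ends 136
magic at 136 (size 2, align 2) → ends 138
checksum at 138 (size 4, align 2) → ends 142
ttl at 142 (size 1, align 1) → ends 143
tail pad 1 to reach multiple of 2
total 144 bytes, alignment 2
array of 16: 16 × 144 = 2304

2304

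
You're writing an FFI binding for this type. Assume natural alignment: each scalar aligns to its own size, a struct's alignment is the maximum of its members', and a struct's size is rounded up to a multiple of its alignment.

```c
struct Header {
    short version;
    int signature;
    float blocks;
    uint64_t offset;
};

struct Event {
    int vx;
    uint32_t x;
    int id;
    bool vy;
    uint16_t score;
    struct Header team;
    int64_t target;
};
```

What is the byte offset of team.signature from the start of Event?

20

Header: version at 0 (size 2, align 2) → ends 2; pad 2 to align 4 for signature; signature at 4 (size 4, align 4) → ends 8; blocks at 8 (size 4, align 4) → ends 12; pad 4 to align 8 for offset; offset at 16 (size 8, align 8) → ends 24; total 24 bytes, alignment 8
vx at 0 (size 4, align 4) → ends 4
x at 4 (size 4, align 4) → ends 8
id at 8 (size 4, align 4) → ends 12
vy at 12 (size 1, align 1) → ends 13
pad 1 to align 2 for score
score at 14 (size 2, align 2) → ends 16
team at 16 (size 24, align 8) → ends 40
within Header: signature at 4
16 + 4 = 20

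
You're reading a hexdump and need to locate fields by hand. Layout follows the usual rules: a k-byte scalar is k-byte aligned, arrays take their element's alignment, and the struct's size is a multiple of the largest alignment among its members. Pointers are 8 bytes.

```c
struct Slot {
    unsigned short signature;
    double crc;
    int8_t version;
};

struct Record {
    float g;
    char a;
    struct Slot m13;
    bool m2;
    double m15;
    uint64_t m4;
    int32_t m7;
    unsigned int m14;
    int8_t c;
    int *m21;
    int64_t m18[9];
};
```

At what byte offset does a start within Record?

4

Slot: signature at 0 (size 2, align 2) → ends 2; pad 6 to align 8 for crc; crc at 8 (size 8, align 8) → ends 16; version at 16 (size 1, align 1) → ends 17; tail pad 7 to reach multiple of 8; total 24 bytes, alignment 8
g at 0 (size 4, align 4) → ends 4
a at 4 (size 1, align 1) → ends 5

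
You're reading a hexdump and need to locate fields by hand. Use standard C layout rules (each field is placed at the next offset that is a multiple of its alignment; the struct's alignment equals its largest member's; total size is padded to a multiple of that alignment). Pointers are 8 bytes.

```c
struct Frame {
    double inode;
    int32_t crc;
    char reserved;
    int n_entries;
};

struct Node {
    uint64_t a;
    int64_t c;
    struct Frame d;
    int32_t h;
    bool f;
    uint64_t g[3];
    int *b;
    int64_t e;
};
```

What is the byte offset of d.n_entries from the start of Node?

32

Frame: inode at 0 (size 8, align 8) → ends 8; crc at 8 (size 4, align 4) → ends 12; reserved at 12 (size 1, align 1) → ends 13; pad 3 to align 4 for n_entries; n_entries at 16 (size 4, align 4) → ends 20; tail pad 4 to reach multiple of 8; total 24 bytes, alignment 8
a at 0 (size 8, align 8) → ends 8
c at 8 (size 8, align 8) → ends 16
d at 16 (size 24, align 8) → ends 40
within Frame: n_entries at 16
16 + 16 = 32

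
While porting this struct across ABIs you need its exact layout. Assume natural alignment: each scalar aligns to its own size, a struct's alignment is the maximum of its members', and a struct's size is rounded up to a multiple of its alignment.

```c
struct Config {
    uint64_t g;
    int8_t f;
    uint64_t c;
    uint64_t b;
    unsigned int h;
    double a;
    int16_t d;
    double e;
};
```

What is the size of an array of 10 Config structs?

0..8  g  (8B, 8-aligned)
8..9  f  (1B, 1-aligned)
9..16  -- padding (7B)
16..24  c  (8B, 8-aligned)
24..32  b  (8B, 8-aligned)
32..36  h  (4B, 4-aligned)
36..40  -- padding (4B)
40..48  a  (8B, 8-aligned)
48..50  d  (2B, 2-aligned)
50..56  -- padding (6B)
56..64  e  (8B, 8-aligned)
sizeof = 64, alignof = 8
array of 10: 10 × 64 = 640

640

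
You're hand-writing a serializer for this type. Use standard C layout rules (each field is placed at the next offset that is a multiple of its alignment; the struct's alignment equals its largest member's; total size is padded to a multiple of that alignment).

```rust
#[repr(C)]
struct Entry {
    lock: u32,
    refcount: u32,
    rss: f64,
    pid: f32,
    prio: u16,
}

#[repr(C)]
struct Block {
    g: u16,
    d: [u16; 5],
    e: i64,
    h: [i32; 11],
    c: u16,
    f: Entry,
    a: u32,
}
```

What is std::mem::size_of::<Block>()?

Entry: 0..4  lock  (4B, 4-aligned); 4..8  refcount  (4B, 4-aligned); 8..16  rss  (8B, 8-aligned); 16..20  pid  (4B, 4-aligned); 20..22  prio  (2B, 2-aligned); 22..24  -- tail padding (2B); sizeof = 24, alignof = 8
0..2  g  (2B, 2-aligned)
2..12  d  (10B, 2-aligned)
12..16  -- padding (4B)
16..24  e  (8B, 8-aligned)
24..68  h  (44B, 4-aligned)
68..70  c  (2B, 2-aligned)
70..72  -- padding (2B)
72..96  f  (24B, 8-aligned)
96..100  a  (4B, 4-aligned)
100..104  -- tail padding (4B)
sizeof = 104, alignof = 8

104 bytes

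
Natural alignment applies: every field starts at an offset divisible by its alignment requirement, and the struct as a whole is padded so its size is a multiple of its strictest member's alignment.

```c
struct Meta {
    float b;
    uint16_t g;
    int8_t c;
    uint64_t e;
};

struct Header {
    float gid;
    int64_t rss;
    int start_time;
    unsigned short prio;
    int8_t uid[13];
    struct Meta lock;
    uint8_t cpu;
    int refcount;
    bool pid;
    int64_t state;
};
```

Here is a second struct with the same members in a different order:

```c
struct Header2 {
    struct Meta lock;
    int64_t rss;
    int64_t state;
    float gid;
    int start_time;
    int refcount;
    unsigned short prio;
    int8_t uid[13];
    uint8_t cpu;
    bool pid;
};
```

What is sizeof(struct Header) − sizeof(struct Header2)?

Meta: 0..4  b  (4B, 4-aligned); 4..6  g  (2B, 2-aligned); 6..7  c  (1B, 1-aligned); 7..8  -- padding (1B); 8..16  e  (8B, 8-aligned); sizeof = 16, alignof = 8
0..4  gid  (4B, 4-aligned)
4..8  -- padding (4B)
8..16  rss  (8B, 8-aligned)
16..20  start_time  (4B, 4-aligned)
20..22  prio  (2B, 2-aligned)
22..35  uid  (13B, 1-aligned)
35..40  -- padding (5B)
40..56  lock  (16B, 8-aligned)
56..57  cpu  (1B, 1-aligned)
57..60  -- padding (3B)
60..64  refcount  (4B, 4-aligned)
64..65  pid  (1B, 1-aligned)
65..72  -- padding (7B)
72..80  state  (8B, 8-aligned)
sizeof = 80, alignof = 8
— Header2 —
0..16  lock  (16B, 8-aligned)
16..24  rss  (8B, 8-aligned)
24..32  state  (8B, 8-aligned)
32..36  gid  (4B, 4-aligned)
36..40  start_time  (4B, 4-aligned)
40..44  refcount  (4B, 4-aligned)
44..46  prio  (2B, 2-aligned)
46..59  uid  (13B, 1-aligned)
59..60  cpu  (1B, 1-aligned)
60..61  pid  (1B, 1-aligned)
61..64  -- tail padding (3B)
sizeof = 64, alignof = 8
80 − 64 = 16

16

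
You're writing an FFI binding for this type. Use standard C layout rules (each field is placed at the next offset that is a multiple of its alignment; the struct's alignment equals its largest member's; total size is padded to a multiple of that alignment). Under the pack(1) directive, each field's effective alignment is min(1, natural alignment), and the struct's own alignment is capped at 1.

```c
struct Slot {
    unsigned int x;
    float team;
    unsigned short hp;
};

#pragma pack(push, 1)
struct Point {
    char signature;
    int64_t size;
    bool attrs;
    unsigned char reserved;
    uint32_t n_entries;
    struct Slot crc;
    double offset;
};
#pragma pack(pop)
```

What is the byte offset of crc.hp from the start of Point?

Slot: @0: x [4B, align 4] → 4; @4: team [4B, align 4] → 8; @8: hp [2B, align 2] → 10; +2 tail pad (align 4); size 12, align 4
@0: signature [1B, align 1] → 1
@1: size [8B, align 1] → 9
@9: attrs [1B, align 1] → 10
@10: reserved [1B, align 1] → 11
@11: n_entries [4B, align 1] → 15
@15: crc [12B, align 1] → 27
within Slot: hp at 8
15 + 8 = 23

23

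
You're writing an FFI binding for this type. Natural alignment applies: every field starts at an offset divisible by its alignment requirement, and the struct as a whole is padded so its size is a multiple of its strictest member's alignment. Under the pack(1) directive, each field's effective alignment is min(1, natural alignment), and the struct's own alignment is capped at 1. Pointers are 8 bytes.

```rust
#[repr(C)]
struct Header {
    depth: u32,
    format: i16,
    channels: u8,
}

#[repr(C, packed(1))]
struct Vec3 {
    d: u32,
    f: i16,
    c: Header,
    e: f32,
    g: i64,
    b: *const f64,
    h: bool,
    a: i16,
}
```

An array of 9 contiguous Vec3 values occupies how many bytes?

333

Header: depth at 0 (size 4, align 4) → ends 4; format at 4 (size 2, align 2) → ends 6; channels at 6 (size 1, align 1) → ends 7; tail pad 1 to reach multiple of 4; total 8 bytes, alignment 4
d at 0 (size 4, align 1) → ends 4
f at 4 (size 2, align 1) → ends 6
c at 6 (size 8, align 1) → ends 14
e at 14 (size 4, align 1) → ends 18
g at 18 (size 8, align 1) → ends 26
b at 26 (size 8, align 1) → ends 34
h at 34 (size 1, align 1) → ends 35
a at 35 (size 2, align 1) → ends 37
total 37 bytes, alignment 1
array of 9: 9 × 37 = 333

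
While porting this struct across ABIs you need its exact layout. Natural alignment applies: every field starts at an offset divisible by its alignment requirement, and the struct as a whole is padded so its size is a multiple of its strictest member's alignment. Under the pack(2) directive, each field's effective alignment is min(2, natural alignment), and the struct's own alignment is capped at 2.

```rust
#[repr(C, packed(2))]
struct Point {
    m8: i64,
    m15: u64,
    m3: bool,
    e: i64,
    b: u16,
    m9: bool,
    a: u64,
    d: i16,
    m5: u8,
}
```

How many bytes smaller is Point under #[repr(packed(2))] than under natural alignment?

14

natural layout:
  m8 at 0 (size 8, align 8) → ends 8
  m15 at 8 (size 8, align 8) → ends 16
  m3 at 16 (size 1, align 1) → ends 17
  pad 7 to align 8 for e
  e at 24 (size 8, align 8) → ends 32
  b at 32 (size 2, align 2) → ends 34
  m9 at 34 (size 1, align 1) → ends 35
  pad 5 to align 8 for a
  a at 40 (size 8, align 8) → ends 48
  d at 48 (size 2, align 2) → ends 50
  m5 at 50 (size 1, align 1) → ends 51
  tail pad 5 to reach multiple of 8
  total 56 bytes, alignment 8
packed(2) layout:
  m8 at 0 (size 8, align 2) → ends 8
  m15 at 8 (size 8, align 2) → ends 16
  m3 at 16 (size 1, align 1) → ends 17
  pad 1 to align 2 for e
  e at 18 (size 8, align 2) → ends 26
  b at 26 (size 2, align 2) → ends 28
  m9 at 28 (size 1, align 1) → ends 29
  pad 1 to align 2 for a
  a at 30 (size 8, align 2) → ends 38
  d at 38 (size 2, align 2) → ends 40
  m5 at 40 (size 1, align 1) → ends 41
  tail pad 1 to reach multiple of 2
  total 42 bytes, alignment 2
56 − 42 = 14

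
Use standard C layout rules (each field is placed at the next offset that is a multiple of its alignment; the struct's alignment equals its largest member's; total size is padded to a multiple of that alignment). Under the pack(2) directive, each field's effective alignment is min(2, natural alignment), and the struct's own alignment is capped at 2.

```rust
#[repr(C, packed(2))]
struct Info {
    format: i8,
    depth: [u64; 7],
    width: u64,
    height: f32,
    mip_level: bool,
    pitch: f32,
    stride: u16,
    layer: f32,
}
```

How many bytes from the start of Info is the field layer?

format at 0 (size 1, align 1) → ends 1
pad 1 to align 2 for depth
depth at 2 (size 56, align 2) → ends 58
width at 58 (size 8, align 2) → ends 66
height at 66 (size 4, align 2) → ends 70
mip_level at 70 (size 1, align 1) → ends 71
pad 1 to align 2 for pitch
pitch at 72 (size 4, align 2) → ends 76
stride at 76 (size 2, align 2) → ends 78
layer at 78 (size 4, align 2) → ends 82

78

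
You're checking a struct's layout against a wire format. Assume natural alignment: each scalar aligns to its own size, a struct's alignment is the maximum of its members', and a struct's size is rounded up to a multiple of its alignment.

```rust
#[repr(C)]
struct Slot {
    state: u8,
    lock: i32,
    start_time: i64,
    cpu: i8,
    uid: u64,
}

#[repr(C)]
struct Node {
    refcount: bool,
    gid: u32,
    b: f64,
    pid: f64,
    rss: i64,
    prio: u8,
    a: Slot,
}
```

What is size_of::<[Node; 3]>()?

216

Slot: 0..1  state  (1B, 1-aligned); 1..4  -- padding (3B); 4..8  lock  (4B, 4-aligned); 8..16  start_time  (8B, 8-aligned); 16..17  cpu  (1B, 1-aligned); 17..24  -- padding (7B); 24..32  uid  (8B, 8-aligned); sizeof = 32, alignof = 8
0..1  refcount  (1B, 1-aligned)
1..4  -- padding (3B)
4..8  gid  (4B, 4-aligned)
8..16  b  (8B, 8-aligned)
16..24  pid  (8B, 8-aligned)
24..32  rss  (8B, 8-aligned)
32..33  prio  (1B, 1-aligned)
33..40  -- padding (7B)
40..72  a  (32B, 8-aligned)
sizeof = 72, alignof = 8
array of 3: 3 × 72 = 216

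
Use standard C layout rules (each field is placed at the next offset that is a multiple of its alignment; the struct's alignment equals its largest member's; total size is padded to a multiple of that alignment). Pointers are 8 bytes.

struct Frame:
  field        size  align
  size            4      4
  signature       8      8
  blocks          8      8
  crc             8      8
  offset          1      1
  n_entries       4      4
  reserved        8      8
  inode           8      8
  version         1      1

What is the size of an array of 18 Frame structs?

size at 0 (size 4, align 4) → ends 4
pad 4 to align 8 for signature
signature at 8 (size 8, align 8) → ends 16
blocks at 16 (size 8, align 8) → ends 24
crc at 24 (size 8, align 8) → ends 32
offset at 32 (size 1, align 1) → ends 33
pad 3 to align 4 for n_entries
n_entries at 36 (size 4, align 4) → ends 40
reserved at 40 (size 8, align 8) → ends 48
inode at 48 (size 8, align 8) → ends 56
version at 56 (size 1, align 1) → ends 57
tail pad 7 to reach multiple of 8
total 64 bytes, alignment 8
array of 18: 18 × 64 = 1152

1152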